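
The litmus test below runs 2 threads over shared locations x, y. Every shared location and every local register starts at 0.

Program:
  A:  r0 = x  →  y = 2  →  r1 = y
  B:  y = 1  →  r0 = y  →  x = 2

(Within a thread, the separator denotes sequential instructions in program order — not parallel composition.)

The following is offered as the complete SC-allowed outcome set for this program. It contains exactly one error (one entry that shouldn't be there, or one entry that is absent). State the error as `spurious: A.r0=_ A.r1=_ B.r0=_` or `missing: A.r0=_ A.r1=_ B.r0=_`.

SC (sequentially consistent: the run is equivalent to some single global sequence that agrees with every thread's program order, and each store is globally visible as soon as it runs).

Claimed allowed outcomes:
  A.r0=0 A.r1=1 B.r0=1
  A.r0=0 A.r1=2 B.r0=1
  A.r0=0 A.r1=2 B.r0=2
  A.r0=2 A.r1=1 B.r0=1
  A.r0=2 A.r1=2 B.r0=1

spurious: A.r0=2 A.r1=1 B.r0=1

outcome vector order: (A.r0,A.r1,B.r0)
SC (4): <0 1 1>; <0 2 1>; <0 2 2>; <2 2 1>
claimed∖SC = {<2 1 1>}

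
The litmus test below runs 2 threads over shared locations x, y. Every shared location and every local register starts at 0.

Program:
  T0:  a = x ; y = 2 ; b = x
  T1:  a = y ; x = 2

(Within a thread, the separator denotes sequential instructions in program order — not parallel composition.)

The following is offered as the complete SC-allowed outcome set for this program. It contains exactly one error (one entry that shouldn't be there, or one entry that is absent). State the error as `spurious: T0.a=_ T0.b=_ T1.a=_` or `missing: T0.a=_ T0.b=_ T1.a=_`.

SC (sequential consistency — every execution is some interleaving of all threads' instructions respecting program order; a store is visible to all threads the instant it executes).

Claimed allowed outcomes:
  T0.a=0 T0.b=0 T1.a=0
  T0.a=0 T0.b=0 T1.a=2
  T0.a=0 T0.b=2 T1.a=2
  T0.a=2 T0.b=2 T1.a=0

missing: T0.a=0 T0.b=2 T1.a=0

outcome vector order: (T0.a,T0.b,T1.a)
SC: 5 outcomes — {000, 002, 020, 022, 220}
SC∖claimed = {020}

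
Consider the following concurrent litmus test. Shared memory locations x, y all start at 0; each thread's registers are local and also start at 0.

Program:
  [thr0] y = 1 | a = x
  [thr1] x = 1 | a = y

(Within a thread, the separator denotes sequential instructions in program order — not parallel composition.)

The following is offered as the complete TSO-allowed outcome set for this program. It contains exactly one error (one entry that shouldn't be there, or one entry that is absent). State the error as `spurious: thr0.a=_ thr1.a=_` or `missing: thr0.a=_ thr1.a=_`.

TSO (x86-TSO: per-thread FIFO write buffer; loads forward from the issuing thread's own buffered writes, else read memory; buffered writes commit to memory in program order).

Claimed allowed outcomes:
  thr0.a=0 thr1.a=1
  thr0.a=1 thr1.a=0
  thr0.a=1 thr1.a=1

outcome vector order: (thr0.a,thr1.a)
TSO: 4 outcomes — {(0,0), (0,1), (1,0), (1,1)}
TSO∖claimed = {(0,0)}

missing: thr0.a=0 thr1.a=0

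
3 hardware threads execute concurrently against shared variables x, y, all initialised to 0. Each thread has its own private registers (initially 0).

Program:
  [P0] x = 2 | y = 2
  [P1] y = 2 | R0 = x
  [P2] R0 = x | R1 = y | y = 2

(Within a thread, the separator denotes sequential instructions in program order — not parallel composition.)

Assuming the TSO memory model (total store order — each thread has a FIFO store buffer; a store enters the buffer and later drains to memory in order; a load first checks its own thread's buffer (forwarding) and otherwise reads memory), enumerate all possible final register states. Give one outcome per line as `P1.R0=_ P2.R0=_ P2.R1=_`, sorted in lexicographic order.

P1.R0=0 P2.R0=0 P2.R1=0
P1.R0=0 P2.R0=0 P2.R1=2
P1.R0=0 P2.R0=2 P2.R1=0
P1.R0=0 P2.R0=2 P2.R1=2
P1.R0=2 P2.R0=0 P2.R1=0
P1.R0=2 P2.R0=0 P2.R1=2
P1.R0=2 P2.R0=2 P2.R1=0
P1.R0=2 P2.R0=2 P2.R1=2

outcome vector order: (P1.R0,P2.R0,P2.R1)
|TSO outcomes| = 8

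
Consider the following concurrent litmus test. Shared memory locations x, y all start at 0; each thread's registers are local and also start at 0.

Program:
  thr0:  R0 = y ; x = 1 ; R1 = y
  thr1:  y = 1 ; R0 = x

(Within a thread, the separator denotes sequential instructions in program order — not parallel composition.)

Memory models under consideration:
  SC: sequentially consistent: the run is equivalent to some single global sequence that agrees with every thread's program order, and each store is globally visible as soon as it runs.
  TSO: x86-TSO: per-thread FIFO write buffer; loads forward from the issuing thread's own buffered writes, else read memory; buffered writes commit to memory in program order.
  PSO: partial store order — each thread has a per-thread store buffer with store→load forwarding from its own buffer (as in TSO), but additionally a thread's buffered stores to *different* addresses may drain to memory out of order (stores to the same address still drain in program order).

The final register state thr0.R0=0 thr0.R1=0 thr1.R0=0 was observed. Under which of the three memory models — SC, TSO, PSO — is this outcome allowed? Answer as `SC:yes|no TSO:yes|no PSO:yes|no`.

outcome vector order: (thr0.R0,thr0.R1,thr1.R0)
SC (5): 001, 010, 011, 110, 111
TSO (6): 000, 001, 010, 011, 110, 111
PSO (6): 000, 001, 010, 011, 110, 111
target 000 ∈ {TSO,PSO}

SC:no TSO:yes PSO:yes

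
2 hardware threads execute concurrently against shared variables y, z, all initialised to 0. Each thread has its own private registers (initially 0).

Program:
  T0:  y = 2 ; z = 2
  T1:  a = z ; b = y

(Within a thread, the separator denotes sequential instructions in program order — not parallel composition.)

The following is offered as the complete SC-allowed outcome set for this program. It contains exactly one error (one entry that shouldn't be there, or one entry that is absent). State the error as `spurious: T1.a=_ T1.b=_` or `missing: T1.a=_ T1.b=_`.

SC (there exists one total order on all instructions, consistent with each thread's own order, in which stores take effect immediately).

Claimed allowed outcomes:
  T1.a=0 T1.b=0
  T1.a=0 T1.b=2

outcome vector order: (T1.a,T1.b)
[SC] allowed = {(0,0), (0,2), (2,2)}
SC∖claimed = {(2,2)}

missing: T1.a=2 T1.b=2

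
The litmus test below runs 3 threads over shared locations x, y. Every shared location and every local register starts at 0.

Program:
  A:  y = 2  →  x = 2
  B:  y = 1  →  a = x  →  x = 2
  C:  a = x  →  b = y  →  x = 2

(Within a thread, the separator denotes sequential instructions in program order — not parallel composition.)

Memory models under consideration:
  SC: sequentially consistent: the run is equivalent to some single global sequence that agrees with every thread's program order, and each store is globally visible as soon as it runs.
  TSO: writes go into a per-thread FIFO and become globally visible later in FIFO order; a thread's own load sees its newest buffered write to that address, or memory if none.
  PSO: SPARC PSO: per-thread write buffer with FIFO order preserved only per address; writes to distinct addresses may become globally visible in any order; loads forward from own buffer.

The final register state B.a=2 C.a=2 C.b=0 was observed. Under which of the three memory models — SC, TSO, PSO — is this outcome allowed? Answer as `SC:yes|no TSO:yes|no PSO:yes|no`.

outcome vector order: (B.a,C.a,C.b)
SC (10): 000, 001, 002, 021, 022, 200, 201, 202, 221, 222
TSO (10): 000, 001, 002, 021, 022, 200, 201, 202, 221, 222
PSO (12): 000, 001, 002, 020, 021, 022, 200, 201, 202, 220, 221, 222
target 220 ∈ {PSO}

SC:no TSO:no PSO:yes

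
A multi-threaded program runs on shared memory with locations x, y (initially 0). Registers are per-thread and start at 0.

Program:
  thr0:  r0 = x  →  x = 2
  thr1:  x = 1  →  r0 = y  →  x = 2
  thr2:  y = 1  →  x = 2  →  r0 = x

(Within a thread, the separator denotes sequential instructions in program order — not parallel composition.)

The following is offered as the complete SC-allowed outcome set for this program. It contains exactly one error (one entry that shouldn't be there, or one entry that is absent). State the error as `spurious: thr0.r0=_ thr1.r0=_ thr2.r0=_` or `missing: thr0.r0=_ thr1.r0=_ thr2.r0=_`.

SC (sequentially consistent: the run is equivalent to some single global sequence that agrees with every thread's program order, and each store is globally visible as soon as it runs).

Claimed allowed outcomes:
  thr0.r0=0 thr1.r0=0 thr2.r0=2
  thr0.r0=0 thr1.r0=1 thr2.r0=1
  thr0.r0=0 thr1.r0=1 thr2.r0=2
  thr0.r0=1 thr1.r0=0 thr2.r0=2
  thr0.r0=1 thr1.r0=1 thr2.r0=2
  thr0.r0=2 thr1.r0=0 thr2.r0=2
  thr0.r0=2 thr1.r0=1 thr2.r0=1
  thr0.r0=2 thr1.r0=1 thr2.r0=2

outcome vector order: (thr0.r0,thr1.r0,thr2.r0)
SC: 9 outcomes — {002; 011; 012; 102; 111; 112; 202; 211; 212}
SC∖claimed = {111}

missing: thr0.r0=1 thr1.r0=1 thr2.r0=1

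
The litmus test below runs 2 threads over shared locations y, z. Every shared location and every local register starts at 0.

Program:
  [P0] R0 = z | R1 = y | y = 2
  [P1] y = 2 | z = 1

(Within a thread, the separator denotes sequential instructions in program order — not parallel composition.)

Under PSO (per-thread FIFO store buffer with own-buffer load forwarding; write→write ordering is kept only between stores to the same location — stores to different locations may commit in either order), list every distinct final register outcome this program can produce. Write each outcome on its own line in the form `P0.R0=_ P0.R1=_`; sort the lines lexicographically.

outcome vector order: (P0.R0,P0.R1)
|PSO outcomes| = 4

P0.R0=0 P0.R1=0
P0.R0=0 P0.R1=2
P0.R0=1 P0.R1=0
P0.R0=1 P0.R1=2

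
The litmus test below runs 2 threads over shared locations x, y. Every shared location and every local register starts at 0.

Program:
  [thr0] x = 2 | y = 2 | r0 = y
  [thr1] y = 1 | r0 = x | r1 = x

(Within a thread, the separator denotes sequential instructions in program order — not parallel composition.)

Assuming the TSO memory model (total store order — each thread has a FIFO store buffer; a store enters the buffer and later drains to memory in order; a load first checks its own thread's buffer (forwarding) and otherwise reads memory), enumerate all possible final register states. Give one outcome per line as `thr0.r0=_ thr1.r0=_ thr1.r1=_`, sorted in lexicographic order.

outcome vector order: (thr0.r0,thr1.r0,thr1.r1)
|TSO outcomes| = 6

thr0.r0=1 thr1.r0=0 thr1.r1=0
thr0.r0=1 thr1.r0=0 thr1.r1=2
thr0.r0=1 thr1.r0=2 thr1.r1=2
thr0.r0=2 thr1.r0=0 thr1.r1=0
thr0.r0=2 thr1.r0=0 thr1.r1=2
thr0.r0=2 thr1.r0=2 thr1.r1=2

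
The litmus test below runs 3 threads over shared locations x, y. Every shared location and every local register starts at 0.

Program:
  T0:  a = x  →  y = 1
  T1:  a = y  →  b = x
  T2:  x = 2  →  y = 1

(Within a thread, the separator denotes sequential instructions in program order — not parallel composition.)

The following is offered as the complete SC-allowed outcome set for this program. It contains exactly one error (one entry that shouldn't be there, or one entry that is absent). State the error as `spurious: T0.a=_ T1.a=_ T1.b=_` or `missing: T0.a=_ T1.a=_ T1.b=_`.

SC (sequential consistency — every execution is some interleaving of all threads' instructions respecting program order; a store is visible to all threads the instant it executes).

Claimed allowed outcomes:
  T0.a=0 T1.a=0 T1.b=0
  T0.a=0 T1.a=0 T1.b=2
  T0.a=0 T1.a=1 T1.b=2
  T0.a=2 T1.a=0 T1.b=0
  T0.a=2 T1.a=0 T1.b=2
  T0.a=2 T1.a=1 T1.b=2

outcome vector order: (T0.a,T1.a,T1.b)
[SC] allowed = {(0,0,0), (0,0,2), (0,1,0), (0,1,2), (2,0,0), (2,0,2), (2,1,2)}
SC∖claimed = {(0,1,0)}

missing: T0.a=0 T1.a=1 T1.b=0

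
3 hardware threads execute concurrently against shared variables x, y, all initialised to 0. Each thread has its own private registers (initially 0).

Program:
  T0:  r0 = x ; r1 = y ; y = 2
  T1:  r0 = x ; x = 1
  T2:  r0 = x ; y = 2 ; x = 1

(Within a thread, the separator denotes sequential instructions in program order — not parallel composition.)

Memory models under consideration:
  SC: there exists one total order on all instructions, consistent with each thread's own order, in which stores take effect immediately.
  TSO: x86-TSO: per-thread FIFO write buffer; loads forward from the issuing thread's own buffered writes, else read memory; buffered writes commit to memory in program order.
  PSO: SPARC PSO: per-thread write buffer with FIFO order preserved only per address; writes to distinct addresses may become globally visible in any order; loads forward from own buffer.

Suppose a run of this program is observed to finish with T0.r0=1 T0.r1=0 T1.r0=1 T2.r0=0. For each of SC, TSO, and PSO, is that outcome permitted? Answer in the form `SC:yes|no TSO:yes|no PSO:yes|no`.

SC:no TSO:no PSO:yes

outcome vector order: (T0.r0,T0.r1,T1.r0,T2.r0)
SC (11): 0000; 0001; 0010; 0200; 0201; 0210; 1000; 1001; 1200; 1201; 1210
TSO (11): 0000; 0001; 0010; 0200; 0201; 0210; 1000; 1001; 1200; 1201; 1210
PSO (12): 0000; 0001; 0010; 0200; 0201; 0210; 1000; 1001; 1010; 1200; 1201; 1210
target 1010 ∈ {PSO}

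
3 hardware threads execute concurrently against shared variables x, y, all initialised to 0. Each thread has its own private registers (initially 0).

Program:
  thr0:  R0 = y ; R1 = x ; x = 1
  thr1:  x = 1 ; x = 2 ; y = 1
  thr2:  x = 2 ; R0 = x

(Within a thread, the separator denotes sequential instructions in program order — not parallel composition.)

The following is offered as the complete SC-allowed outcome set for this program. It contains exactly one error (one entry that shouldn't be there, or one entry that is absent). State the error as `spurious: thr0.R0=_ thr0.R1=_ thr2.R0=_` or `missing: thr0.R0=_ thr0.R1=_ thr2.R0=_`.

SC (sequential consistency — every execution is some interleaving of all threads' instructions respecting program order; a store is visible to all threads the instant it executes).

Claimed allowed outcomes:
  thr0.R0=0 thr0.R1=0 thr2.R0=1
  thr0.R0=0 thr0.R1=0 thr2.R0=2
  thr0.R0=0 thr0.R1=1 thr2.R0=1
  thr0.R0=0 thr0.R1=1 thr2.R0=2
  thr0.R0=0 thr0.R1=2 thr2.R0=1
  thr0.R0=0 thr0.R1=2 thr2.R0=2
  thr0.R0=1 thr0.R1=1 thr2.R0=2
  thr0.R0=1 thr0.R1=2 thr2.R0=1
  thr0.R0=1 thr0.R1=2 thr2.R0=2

outcome vector order: (thr0.R0,thr0.R1,thr2.R0)
under SC → 0/0/1 0/0/2 0/1/1 0/1/2 0/2/1 0/2/2 1/2/1 1/2/2
claimed∖SC = {1/1/2}

spurious: thr0.R0=1 thr0.R1=1 thr2.R0=2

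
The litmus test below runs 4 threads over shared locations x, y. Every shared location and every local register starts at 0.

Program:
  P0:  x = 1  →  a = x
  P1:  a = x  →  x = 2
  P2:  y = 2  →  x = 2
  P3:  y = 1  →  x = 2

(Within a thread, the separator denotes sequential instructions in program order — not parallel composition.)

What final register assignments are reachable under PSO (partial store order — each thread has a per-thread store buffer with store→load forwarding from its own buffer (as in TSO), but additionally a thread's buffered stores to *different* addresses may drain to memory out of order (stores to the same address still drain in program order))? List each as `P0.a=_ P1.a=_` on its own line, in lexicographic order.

P0.a=1 P1.a=0
P0.a=1 P1.a=1
P0.a=1 P1.a=2
P0.a=2 P1.a=0
P0.a=2 P1.a=1
P0.a=2 P1.a=2

outcome vector order: (P0.a,P1.a)
|PSO outcomes| = 6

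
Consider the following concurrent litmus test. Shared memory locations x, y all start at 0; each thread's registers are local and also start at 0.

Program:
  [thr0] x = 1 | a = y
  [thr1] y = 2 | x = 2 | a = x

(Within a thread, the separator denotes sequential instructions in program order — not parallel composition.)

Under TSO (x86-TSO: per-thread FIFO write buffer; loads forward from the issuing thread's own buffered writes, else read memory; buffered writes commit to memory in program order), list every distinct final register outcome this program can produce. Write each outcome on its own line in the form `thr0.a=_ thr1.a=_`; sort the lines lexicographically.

outcome vector order: (thr0.a,thr1.a)
|TSO outcomes| = 4

thr0.a=0 thr1.a=1
thr0.a=0 thr1.a=2
thr0.a=2 thr1.a=1
thr0.a=2 thr1.a=2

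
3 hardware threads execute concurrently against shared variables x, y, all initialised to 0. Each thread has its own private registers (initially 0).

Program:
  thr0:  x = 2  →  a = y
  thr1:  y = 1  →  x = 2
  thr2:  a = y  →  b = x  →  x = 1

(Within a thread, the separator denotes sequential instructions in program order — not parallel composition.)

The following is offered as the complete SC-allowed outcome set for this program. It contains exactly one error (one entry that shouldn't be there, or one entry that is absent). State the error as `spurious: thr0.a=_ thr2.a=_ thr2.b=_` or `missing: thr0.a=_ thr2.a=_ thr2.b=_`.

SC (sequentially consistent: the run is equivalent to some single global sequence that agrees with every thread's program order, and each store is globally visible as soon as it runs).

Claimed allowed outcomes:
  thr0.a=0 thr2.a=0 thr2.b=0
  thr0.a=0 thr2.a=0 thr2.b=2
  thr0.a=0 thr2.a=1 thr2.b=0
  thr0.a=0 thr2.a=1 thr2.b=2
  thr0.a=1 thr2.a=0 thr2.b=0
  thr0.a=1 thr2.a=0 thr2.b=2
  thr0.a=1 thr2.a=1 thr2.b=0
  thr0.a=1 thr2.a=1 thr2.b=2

spurious: thr0.a=0 thr2.a=1 thr2.b=0

outcome vector order: (thr0.a,thr2.a,thr2.b)
[SC] allowed = {000; 002; 012; 100; 102; 110; 112}
claimed∖SC = {010}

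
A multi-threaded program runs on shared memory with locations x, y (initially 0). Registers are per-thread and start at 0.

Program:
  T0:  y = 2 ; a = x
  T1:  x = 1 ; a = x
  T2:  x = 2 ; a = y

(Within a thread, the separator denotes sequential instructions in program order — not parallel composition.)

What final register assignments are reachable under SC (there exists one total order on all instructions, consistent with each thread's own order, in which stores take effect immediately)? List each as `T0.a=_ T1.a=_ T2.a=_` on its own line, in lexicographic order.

T0.a=0 T1.a=1 T2.a=2
T0.a=0 T1.a=2 T2.a=2
T0.a=1 T1.a=1 T2.a=0
T0.a=1 T1.a=1 T2.a=2
T0.a=1 T1.a=2 T2.a=2
T0.a=2 T1.a=1 T2.a=0
T0.a=2 T1.a=1 T2.a=2
T0.a=2 T1.a=2 T2.a=0
T0.a=2 T1.a=2 T2.a=2

outcome vector order: (T0.a,T1.a,T2.a)
|SC outcomes| = 9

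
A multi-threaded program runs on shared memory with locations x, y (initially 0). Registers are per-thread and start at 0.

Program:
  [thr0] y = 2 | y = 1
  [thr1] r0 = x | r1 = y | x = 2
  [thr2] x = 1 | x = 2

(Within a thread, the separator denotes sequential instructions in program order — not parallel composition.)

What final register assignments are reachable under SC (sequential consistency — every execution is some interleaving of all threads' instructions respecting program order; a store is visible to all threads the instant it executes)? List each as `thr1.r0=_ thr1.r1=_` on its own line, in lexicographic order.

thr1.r0=0 thr1.r1=0
thr1.r0=0 thr1.r1=1
thr1.r0=0 thr1.r1=2
thr1.r0=1 thr1.r1=0
thr1.r0=1 thr1.r1=1
thr1.r0=1 thr1.r1=2
thr1.r0=2 thr1.r1=0
thr1.r0=2 thr1.r1=1
thr1.r0=2 thr1.r1=2

outcome vector order: (thr1.r0,thr1.r1)
|SC outcomes| = 9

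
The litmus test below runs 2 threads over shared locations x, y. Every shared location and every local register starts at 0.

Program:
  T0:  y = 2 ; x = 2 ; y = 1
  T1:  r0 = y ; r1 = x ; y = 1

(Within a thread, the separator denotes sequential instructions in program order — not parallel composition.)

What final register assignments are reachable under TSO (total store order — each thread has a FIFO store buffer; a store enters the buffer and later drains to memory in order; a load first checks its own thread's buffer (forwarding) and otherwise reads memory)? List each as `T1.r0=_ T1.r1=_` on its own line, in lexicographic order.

outcome vector order: (T1.r0,T1.r1)
|TSO outcomes| = 5

T1.r0=0 T1.r1=0
T1.r0=0 T1.r1=2
T1.r0=1 T1.r1=2
T1.r0=2 T1.r1=0
T1.r0=2 T1.r1=2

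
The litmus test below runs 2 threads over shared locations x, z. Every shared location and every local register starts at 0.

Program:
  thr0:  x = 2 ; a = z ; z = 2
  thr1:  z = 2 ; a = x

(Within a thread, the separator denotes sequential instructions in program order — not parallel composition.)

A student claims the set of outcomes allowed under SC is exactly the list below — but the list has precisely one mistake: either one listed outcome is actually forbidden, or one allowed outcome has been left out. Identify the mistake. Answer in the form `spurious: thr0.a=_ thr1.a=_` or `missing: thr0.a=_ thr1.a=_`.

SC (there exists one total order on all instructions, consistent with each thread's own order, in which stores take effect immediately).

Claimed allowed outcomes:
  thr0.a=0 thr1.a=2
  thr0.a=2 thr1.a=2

missing: thr0.a=2 thr1.a=0

outcome vector order: (thr0.a,thr1.a)
under SC → 02 20 22
SC∖claimed = {20}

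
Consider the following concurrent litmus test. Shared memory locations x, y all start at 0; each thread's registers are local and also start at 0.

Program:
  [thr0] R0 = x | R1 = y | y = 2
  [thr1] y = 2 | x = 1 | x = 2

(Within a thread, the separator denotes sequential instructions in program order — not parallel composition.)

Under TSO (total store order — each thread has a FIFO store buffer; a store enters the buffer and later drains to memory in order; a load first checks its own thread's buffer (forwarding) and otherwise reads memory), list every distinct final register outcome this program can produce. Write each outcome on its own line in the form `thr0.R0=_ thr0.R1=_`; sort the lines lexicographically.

outcome vector order: (thr0.R0,thr0.R1)
|TSO outcomes| = 4

thr0.R0=0 thr0.R1=0
thr0.R0=0 thr0.R1=2
thr0.R0=1 thr0.R1=2
thr0.R0=2 thr0.R1=2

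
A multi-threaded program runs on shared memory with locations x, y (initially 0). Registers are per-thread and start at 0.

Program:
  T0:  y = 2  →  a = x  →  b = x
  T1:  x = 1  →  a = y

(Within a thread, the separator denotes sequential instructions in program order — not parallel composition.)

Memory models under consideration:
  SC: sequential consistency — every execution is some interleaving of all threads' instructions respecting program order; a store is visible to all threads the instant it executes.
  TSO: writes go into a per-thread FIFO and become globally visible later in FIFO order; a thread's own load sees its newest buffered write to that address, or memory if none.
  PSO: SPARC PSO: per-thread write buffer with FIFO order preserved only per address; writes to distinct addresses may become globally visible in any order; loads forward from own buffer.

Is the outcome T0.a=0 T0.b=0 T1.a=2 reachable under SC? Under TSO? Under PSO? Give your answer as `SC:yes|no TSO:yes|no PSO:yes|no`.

SC:yes TSO:yes PSO:yes

outcome vector order: (T0.a,T0.b,T1.a)
under SC → <0 0 2>; <0 1 2>; <1 1 0>; <1 1 2>
under TSO → <0 0 0>; <0 0 2>; <0 1 0>; <0 1 2>; <1 1 0>; <1 1 2>
under PSO → <0 0 0>; <0 0 2>; <0 1 0>; <0 1 2>; <1 1 0>; <1 1 2>
target <0 0 2> ∈ {SC,TSO,PSO}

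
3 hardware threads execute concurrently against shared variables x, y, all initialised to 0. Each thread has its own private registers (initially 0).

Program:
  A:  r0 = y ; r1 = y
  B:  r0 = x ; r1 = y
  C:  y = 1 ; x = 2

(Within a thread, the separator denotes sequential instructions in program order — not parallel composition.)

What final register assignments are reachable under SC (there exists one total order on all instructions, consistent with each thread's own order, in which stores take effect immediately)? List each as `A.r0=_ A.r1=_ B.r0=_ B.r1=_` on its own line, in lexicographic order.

outcome vector order: (A.r0,A.r1,B.r0,B.r1)
|SC outcomes| = 9

A.r0=0 A.r1=0 B.r0=0 B.r1=0
A.r0=0 A.r1=0 B.r0=0 B.r1=1
A.r0=0 A.r1=0 B.r0=2 B.r1=1
A.r0=0 A.r1=1 B.r0=0 B.r1=0
A.r0=0 A.r1=1 B.r0=0 B.r1=1
A.r0=0 A.r1=1 B.r0=2 B.r1=1
A.r0=1 A.r1=1 B.r0=0 B.r1=0
A.r0=1 A.r1=1 B.r0=0 B.r1=1
A.r0=1 A.r1=1 B.r0=2 B.r1=1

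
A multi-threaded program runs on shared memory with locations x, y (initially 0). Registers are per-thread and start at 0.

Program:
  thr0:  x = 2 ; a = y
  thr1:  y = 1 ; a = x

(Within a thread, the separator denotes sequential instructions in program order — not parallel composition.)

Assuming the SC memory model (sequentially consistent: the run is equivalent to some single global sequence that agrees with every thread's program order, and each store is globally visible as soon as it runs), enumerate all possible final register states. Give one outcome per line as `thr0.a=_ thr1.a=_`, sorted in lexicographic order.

outcome vector order: (thr0.a,thr1.a)
|SC outcomes| = 3

thr0.a=0 thr1.a=2
thr0.a=1 thr1.a=0
thr0.a=1 thr1.a=2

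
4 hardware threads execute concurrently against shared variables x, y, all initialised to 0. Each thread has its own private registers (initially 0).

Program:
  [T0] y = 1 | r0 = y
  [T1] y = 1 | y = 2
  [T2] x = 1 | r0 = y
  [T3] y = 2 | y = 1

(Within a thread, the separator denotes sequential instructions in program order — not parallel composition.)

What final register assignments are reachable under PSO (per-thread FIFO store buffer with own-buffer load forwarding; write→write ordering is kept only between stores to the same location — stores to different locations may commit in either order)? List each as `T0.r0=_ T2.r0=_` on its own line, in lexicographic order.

outcome vector order: (T0.r0,T2.r0)
|PSO outcomes| = 6

T0.r0=1 T2.r0=0
T0.r0=1 T2.r0=1
T0.r0=1 T2.r0=2
T0.r0=2 T2.r0=0
T0.r0=2 T2.r0=1
T0.r0=2 T2.r0=2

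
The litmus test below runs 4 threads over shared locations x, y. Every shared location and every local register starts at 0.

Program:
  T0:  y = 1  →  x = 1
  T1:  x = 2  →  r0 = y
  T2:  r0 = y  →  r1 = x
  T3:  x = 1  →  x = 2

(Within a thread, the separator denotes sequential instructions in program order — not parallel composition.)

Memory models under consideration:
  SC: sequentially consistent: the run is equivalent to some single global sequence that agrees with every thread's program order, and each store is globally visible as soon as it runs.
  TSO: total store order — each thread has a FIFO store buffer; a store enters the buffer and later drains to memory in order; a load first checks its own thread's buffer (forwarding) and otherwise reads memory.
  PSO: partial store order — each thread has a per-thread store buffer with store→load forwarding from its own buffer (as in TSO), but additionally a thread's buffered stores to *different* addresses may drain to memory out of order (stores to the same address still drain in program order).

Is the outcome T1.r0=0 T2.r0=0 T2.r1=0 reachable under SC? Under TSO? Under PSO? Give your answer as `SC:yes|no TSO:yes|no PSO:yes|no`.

SC:yes TSO:yes PSO:yes

outcome vector order: (T1.r0,T2.r0,T2.r1)
SC: 11 outcomes — {000 001 002 011 012 100 101 102 110 111 112}
TSO: 12 outcomes — {000 001 002 010 011 012 100 101 102 110 111 112}
PSO: 12 outcomes — {000 001 002 010 011 012 100 101 102 110 111 112}
target 000 ∈ {SC,TSO,PSO}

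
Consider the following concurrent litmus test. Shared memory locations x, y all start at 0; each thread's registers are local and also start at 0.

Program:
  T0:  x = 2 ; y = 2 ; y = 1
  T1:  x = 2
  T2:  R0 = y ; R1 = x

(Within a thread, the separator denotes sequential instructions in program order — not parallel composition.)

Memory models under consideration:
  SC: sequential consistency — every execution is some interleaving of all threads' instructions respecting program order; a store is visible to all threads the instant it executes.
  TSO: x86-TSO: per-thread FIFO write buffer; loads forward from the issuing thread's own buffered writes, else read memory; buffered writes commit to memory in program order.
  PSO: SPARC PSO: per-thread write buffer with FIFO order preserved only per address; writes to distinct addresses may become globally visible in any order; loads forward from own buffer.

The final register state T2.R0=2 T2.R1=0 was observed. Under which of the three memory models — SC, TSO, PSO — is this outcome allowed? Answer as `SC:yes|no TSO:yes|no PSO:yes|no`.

SC:no TSO:no PSO:yes

outcome vector order: (T2.R0,T2.R1)
SC: 4 outcomes — {<0 0>; <0 2>; <1 2>; <2 2>}
TSO: 4 outcomes — {<0 0>; <0 2>; <1 2>; <2 2>}
PSO: 6 outcomes — {<0 0>; <0 2>; <1 0>; <1 2>; <2 0>; <2 2>}
target <2 0> ∈ {PSO}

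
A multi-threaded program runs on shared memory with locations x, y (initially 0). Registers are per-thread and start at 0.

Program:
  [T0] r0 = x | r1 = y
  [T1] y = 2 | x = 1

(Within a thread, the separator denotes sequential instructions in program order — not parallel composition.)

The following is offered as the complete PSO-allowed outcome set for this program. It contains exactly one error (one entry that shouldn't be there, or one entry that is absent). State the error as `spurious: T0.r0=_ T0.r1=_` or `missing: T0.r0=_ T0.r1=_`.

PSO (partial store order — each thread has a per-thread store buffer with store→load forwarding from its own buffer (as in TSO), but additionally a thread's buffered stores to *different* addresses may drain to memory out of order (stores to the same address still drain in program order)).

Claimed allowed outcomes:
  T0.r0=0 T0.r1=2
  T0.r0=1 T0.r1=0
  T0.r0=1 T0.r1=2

outcome vector order: (T0.r0,T0.r1)
under PSO → 0/0, 0/2, 1/0, 1/2
PSO∖claimed = {0/0}

missing: T0.r0=0 T0.r1=0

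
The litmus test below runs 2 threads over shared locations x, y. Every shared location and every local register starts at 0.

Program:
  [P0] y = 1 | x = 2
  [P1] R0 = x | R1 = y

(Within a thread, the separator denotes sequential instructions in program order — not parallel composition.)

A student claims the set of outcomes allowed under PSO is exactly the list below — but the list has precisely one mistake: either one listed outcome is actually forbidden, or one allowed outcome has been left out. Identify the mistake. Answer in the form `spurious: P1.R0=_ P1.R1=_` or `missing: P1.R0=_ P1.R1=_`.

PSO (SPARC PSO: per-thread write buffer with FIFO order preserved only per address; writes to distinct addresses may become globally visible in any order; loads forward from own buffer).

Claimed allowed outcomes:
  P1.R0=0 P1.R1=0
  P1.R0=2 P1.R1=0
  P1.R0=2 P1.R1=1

outcome vector order: (P1.R0,P1.R1)
PSO: 4 outcomes — {(0,0), (0,1), (2,0), (2,1)}
PSO∖claimed = {(0,1)}

missing: P1.R0=0 P1.R1=1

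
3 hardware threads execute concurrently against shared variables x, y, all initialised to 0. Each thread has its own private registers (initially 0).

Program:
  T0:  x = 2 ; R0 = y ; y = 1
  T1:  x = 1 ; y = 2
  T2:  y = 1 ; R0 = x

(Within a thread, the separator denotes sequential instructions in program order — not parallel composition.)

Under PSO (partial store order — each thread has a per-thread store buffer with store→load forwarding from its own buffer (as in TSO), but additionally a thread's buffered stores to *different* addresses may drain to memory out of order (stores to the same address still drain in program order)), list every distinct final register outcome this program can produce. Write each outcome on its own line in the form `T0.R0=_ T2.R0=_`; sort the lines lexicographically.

T0.R0=0 T2.R0=0
T0.R0=0 T2.R0=1
T0.R0=0 T2.R0=2
T0.R0=1 T2.R0=0
T0.R0=1 T2.R0=1
T0.R0=1 T2.R0=2
T0.R0=2 T2.R0=0
T0.R0=2 T2.R0=1
T0.R0=2 T2.R0=2

outcome vector order: (T0.R0,T2.R0)
|PSO outcomes| = 9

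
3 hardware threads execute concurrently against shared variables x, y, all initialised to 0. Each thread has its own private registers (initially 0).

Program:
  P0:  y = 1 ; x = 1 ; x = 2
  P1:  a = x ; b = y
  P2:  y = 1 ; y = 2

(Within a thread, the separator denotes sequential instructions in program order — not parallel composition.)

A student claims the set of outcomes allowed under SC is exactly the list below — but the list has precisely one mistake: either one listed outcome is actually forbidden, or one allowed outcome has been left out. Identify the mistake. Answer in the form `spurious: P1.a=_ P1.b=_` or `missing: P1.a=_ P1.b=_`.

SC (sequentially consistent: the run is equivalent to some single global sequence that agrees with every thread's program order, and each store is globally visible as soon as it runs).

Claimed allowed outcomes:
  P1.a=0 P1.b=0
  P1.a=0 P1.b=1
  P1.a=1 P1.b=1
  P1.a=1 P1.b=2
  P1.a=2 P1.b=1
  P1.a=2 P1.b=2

outcome vector order: (P1.a,P1.b)
under SC → 0/0, 0/1, 0/2, 1/1, 1/2, 2/1, 2/2
SC∖claimed = {0/2}

missing: P1.a=0 P1.b=2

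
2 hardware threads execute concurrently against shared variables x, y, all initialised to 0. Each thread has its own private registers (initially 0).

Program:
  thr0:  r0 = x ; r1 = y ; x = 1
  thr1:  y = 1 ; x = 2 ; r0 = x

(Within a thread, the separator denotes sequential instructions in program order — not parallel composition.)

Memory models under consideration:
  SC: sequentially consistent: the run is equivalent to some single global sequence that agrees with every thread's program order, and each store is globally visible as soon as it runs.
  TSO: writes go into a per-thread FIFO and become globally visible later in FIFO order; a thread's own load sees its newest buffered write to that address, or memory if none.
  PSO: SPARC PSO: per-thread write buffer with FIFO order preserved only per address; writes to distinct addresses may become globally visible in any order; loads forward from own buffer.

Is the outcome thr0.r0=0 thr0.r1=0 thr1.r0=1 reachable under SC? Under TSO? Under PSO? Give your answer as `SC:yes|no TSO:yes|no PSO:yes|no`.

SC:yes TSO:yes PSO:yes

outcome vector order: (thr0.r0,thr0.r1,thr1.r0)
under SC → <0 0 1>; <0 0 2>; <0 1 1>; <0 1 2>; <2 1 1>; <2 1 2>
under TSO → <0 0 1>; <0 0 2>; <0 1 1>; <0 1 2>; <2 1 1>; <2 1 2>
under PSO → <0 0 1>; <0 0 2>; <0 1 1>; <0 1 2>; <2 0 1>; <2 0 2>; <2 1 1>; <2 1 2>
target <0 0 1> ∈ {SC,TSO,PSO}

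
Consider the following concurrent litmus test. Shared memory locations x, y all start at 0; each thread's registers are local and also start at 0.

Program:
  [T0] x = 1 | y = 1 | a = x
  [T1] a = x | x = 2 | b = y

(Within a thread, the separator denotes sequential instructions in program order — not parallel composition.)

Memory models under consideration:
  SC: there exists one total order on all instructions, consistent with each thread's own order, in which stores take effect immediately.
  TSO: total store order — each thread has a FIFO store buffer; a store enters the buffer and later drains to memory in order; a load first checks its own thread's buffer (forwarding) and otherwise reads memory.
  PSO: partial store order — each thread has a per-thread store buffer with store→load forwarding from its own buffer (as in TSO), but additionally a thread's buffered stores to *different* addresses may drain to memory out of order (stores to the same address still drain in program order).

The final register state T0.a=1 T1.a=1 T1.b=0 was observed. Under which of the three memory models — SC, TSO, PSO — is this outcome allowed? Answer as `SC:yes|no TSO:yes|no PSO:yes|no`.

SC:no TSO:yes PSO:yes

outcome vector order: (T0.a,T1.a,T1.b)
SC: 7 outcomes — {100, 101, 111, 200, 201, 210, 211}
TSO: 8 outcomes — {100, 101, 110, 111, 200, 201, 210, 211}
PSO: 8 outcomes — {100, 101, 110, 111, 200, 201, 210, 211}
target 110 ∈ {TSO,PSO}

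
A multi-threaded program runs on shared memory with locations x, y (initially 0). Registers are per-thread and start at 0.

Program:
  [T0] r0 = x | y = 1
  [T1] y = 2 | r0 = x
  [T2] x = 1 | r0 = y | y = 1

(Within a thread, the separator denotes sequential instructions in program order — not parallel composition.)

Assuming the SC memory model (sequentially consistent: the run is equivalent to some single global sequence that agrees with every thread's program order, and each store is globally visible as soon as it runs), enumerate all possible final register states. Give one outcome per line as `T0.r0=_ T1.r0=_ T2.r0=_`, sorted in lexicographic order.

T0.r0=0 T1.r0=0 T2.r0=1
T0.r0=0 T1.r0=0 T2.r0=2
T0.r0=0 T1.r0=1 T2.r0=0
T0.r0=0 T1.r0=1 T2.r0=1
T0.r0=0 T1.r0=1 T2.r0=2
T0.r0=1 T1.r0=0 T2.r0=1
T0.r0=1 T1.r0=0 T2.r0=2
T0.r0=1 T1.r0=1 T2.r0=0
T0.r0=1 T1.r0=1 T2.r0=1
T0.r0=1 T1.r0=1 T2.r0=2

outcome vector order: (T0.r0,T1.r0,T2.r0)
|SC outcomes| = 10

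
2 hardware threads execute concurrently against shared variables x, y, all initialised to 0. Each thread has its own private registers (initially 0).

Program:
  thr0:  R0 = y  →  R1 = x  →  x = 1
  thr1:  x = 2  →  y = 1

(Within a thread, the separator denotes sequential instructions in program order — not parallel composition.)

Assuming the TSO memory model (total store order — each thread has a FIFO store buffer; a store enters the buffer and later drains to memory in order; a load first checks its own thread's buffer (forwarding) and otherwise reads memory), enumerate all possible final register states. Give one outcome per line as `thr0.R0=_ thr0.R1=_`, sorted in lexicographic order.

outcome vector order: (thr0.R0,thr0.R1)
|TSO outcomes| = 3

thr0.R0=0 thr0.R1=0
thr0.R0=0 thr0.R1=2
thr0.R0=1 thr0.R1=2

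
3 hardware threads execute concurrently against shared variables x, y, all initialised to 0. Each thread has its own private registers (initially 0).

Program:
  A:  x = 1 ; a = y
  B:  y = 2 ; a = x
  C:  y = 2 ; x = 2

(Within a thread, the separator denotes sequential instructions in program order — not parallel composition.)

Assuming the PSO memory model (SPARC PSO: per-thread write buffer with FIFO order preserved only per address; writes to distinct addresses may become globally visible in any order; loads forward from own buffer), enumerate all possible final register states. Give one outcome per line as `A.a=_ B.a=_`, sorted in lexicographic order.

A.a=0 B.a=0
A.a=0 B.a=1
A.a=0 B.a=2
A.a=2 B.a=0
A.a=2 B.a=1
A.a=2 B.a=2

outcome vector order: (A.a,B.a)
|PSO outcomes| = 6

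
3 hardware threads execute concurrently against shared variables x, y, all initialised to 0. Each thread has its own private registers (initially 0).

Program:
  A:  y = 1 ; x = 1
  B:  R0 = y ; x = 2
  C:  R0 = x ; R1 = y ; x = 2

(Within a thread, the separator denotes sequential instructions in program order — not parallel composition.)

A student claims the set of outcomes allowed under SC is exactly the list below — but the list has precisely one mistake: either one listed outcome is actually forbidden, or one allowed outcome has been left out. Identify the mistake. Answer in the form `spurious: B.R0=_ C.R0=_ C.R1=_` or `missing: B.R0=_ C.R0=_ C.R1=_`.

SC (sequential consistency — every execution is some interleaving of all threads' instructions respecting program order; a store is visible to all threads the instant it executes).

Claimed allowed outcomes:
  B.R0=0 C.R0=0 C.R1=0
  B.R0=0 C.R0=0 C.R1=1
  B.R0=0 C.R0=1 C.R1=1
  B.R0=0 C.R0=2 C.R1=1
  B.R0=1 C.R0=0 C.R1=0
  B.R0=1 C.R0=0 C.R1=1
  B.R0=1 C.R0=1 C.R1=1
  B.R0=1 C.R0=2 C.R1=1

missing: B.R0=0 C.R0=2 C.R1=0

outcome vector order: (B.R0,C.R0,C.R1)
SC: 9 outcomes — {000; 001; 011; 020; 021; 100; 101; 111; 121}
SC∖claimed = {020}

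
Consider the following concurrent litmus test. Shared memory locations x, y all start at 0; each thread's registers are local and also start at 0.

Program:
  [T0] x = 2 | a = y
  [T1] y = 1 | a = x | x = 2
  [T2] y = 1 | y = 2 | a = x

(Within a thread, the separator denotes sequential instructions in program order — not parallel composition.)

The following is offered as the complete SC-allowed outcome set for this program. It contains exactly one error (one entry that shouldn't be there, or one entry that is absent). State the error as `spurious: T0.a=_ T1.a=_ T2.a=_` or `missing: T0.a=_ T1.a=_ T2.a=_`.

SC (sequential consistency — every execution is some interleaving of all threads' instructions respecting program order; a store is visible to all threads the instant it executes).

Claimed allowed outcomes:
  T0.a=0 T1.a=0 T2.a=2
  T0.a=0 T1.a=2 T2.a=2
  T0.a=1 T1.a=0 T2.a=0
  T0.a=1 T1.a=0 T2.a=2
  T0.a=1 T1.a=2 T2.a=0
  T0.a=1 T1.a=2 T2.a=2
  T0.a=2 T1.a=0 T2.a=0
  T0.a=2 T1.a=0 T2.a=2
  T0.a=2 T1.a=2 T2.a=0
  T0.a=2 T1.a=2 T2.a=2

outcome vector order: (T0.a,T1.a,T2.a)
[SC] allowed = {0/2/2; 1/0/0; 1/0/2; 1/2/0; 1/2/2; 2/0/0; 2/0/2; 2/2/0; 2/2/2}
claimed∖SC = {0/0/2}

spurious: T0.a=0 T1.a=0 T2.a=2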